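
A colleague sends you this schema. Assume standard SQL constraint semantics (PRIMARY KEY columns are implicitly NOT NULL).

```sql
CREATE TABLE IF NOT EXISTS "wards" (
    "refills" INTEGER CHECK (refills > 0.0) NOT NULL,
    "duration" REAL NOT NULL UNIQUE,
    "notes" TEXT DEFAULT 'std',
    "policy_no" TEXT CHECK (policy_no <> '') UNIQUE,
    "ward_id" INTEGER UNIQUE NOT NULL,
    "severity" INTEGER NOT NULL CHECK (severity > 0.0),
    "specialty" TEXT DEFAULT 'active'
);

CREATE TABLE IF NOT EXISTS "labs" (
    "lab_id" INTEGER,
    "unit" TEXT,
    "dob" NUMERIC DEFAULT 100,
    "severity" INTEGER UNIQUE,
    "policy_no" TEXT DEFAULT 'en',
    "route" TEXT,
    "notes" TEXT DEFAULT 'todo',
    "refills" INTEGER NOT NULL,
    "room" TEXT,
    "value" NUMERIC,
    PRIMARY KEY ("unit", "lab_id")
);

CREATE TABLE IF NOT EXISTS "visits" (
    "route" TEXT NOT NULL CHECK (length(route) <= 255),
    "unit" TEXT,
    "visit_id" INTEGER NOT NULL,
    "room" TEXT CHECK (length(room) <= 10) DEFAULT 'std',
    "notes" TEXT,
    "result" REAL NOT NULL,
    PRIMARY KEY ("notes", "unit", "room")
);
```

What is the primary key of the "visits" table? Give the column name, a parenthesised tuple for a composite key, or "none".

(notes, unit, room)

A table-level PRIMARY KEY clause names 3 columns: notes, unit, room.
This is a composite key — the combination is unique, not each column individually.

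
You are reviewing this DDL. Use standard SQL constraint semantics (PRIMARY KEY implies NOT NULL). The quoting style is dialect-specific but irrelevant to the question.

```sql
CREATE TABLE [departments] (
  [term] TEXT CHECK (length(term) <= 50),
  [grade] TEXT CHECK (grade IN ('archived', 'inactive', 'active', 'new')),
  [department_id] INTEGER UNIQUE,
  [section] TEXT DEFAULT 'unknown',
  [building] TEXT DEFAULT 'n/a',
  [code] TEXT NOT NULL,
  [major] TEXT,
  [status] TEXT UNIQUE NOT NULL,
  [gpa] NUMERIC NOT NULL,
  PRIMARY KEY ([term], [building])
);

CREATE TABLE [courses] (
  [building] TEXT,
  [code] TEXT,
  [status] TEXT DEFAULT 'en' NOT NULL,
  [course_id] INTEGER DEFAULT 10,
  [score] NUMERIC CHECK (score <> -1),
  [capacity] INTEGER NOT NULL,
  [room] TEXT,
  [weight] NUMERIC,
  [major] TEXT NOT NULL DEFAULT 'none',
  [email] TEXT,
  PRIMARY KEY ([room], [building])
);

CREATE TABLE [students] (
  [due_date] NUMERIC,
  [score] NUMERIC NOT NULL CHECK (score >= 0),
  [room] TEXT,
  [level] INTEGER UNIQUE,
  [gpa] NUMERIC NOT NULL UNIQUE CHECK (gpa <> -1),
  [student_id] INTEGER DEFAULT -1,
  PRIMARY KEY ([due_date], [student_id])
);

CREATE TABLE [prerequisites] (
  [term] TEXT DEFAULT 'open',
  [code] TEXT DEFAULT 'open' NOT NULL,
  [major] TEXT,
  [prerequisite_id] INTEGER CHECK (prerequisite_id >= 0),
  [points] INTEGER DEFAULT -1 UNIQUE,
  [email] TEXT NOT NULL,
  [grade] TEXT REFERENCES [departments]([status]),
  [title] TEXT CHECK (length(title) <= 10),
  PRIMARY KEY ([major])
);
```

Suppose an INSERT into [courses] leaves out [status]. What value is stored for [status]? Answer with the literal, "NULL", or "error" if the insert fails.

'en'

status has an explicit DEFAULT 'en'.
When the column is omitted from an INSERT, that default is used.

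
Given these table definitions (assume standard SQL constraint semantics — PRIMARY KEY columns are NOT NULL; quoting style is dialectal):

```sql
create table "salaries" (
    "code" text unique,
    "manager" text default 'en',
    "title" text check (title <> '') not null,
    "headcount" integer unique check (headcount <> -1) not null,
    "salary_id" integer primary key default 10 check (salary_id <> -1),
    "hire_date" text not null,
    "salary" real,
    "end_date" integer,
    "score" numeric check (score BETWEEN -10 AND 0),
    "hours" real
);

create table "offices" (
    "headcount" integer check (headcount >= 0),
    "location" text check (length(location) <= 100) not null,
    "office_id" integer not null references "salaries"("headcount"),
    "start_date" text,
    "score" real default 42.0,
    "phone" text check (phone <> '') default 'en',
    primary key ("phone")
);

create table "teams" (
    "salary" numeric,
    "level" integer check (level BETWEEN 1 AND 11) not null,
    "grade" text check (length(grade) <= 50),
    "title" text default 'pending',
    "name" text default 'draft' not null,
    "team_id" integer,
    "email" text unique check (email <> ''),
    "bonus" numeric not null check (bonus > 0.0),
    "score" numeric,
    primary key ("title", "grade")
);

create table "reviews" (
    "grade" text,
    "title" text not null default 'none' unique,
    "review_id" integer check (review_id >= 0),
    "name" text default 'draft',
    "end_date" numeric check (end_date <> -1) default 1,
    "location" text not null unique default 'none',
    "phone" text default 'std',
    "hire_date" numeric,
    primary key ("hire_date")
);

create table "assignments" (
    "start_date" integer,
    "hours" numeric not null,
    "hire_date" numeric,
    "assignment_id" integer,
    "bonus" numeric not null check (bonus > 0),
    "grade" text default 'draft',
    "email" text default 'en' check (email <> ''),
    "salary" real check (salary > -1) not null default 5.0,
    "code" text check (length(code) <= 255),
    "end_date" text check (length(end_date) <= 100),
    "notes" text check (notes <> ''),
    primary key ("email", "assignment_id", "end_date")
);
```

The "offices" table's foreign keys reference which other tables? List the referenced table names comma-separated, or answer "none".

- office_id REFERENCES salaries(headcount).

salaries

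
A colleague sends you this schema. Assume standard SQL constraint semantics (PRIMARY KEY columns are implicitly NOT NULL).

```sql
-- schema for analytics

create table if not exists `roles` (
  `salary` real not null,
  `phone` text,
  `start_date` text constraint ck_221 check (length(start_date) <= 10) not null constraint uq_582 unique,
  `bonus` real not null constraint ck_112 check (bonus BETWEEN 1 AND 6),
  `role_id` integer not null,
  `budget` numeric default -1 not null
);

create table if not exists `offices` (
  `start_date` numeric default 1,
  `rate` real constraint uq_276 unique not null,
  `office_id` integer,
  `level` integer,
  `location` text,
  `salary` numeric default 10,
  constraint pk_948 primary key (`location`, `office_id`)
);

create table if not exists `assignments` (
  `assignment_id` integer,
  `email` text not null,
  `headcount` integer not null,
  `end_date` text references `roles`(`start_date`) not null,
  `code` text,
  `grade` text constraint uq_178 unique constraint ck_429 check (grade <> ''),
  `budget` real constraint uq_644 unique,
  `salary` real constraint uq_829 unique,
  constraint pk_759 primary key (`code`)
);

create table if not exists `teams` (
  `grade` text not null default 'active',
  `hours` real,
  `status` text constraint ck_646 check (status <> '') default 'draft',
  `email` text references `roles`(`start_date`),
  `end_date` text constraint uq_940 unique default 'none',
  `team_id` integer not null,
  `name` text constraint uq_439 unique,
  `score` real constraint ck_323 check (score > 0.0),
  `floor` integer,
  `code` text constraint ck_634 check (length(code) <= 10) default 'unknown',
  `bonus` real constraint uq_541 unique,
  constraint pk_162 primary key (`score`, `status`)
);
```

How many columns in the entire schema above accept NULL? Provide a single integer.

15

roles: 1 nullable (phone — PK none and explicit NOT NULL columns excluded).
offices: 3 nullable (start_date, level, salary — PK (location, office_id) and explicit NOT NULL columns excluded).
assignments: 4 nullable (assignment_id, grade, budget, salary — PK (code) and explicit NOT NULL columns excluded).
teams: 7 nullable (hours, email, end_date, name, floor, code, bonus — PK (score, status) and explicit NOT NULL columns excluded).
Total: 1 + 3 + 4 + 7 = 15.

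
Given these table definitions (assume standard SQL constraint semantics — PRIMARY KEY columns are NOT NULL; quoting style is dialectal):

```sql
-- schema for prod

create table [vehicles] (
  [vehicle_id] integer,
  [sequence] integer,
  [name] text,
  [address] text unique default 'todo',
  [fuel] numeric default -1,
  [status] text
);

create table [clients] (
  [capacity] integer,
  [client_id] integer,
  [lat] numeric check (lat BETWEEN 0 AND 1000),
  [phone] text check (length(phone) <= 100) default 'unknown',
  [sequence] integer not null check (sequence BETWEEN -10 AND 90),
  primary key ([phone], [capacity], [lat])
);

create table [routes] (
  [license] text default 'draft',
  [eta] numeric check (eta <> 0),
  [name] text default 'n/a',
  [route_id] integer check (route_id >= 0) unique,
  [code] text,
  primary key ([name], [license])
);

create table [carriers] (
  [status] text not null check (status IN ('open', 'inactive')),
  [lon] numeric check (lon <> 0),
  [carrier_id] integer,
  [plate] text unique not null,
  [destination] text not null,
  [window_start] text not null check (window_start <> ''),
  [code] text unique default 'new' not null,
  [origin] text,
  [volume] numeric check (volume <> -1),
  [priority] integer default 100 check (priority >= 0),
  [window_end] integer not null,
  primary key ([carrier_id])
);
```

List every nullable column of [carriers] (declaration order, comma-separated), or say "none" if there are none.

lon, origin, volume, priority

- status: declared NOT NULL → not nullable.
- lon: CHECK does not forbid NULL (a CHECK constraint passes when its expression is NULL) → nullable.
- carrier_id: part of the PRIMARY KEY, which implies NOT NULL → not nullable.
- plate: declared NOT NULL → not nullable.
- destination: declared NOT NULL → not nullable.
- window_start: declared NOT NULL → not nullable.
- code: declared NOT NULL → not nullable.
- origin: no NOT NULL constraint applies → nullable.
- volume: CHECK does not forbid NULL (a CHECK constraint passes when its expression is NULL) → nullable.
- priority: CHECK does not forbid NULL (a CHECK constraint passes when its expression is NULL) → nullable.
- window_end: declared NOT NULL → not nullable.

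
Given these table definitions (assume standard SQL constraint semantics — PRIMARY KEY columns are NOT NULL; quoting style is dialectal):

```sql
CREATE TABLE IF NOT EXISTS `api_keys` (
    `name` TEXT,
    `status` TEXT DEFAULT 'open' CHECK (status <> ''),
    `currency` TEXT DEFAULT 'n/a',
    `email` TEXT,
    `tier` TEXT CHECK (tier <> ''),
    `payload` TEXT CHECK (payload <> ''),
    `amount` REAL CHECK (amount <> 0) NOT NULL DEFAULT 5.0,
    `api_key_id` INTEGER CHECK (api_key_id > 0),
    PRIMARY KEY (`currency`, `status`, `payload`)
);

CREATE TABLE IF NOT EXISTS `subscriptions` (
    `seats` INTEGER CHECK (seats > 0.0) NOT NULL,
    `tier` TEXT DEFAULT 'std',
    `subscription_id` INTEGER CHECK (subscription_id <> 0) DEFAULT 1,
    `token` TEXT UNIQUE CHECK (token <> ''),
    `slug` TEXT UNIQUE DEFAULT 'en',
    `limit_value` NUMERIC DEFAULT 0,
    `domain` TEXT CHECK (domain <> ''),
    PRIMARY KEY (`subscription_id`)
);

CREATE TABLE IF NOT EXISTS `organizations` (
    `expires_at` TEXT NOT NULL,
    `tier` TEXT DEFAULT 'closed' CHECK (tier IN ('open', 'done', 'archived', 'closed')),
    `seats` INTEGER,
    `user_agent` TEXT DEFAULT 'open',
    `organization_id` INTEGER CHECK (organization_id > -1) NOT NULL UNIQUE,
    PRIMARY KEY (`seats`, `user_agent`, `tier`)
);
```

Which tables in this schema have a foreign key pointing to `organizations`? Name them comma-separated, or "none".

No REFERENCES clause anywhere in the schema names organizations.

none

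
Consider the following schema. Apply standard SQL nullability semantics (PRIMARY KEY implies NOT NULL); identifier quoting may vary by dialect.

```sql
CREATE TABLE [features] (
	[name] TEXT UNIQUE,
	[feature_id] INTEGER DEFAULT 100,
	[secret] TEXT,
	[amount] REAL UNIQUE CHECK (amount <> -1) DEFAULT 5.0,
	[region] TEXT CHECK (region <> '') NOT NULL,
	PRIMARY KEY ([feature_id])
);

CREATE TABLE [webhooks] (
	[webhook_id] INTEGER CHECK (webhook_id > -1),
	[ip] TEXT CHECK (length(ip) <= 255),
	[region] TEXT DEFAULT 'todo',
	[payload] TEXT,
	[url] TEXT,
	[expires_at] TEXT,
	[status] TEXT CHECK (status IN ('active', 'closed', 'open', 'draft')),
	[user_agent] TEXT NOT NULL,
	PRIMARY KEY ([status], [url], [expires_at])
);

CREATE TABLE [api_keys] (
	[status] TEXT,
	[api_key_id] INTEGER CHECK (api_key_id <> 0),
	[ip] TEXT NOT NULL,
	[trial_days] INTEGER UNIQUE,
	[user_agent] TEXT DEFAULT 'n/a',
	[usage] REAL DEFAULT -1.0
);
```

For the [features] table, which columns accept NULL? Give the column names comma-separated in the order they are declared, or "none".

name, secret, amount

- name: UNIQUE does not imply NOT NULL → nullable.
- feature_id: part of the PRIMARY KEY, which implies NOT NULL → not nullable.
- secret: no NOT NULL constraint applies → nullable.
- amount: CHECK does not forbid NULL (a CHECK constraint passes when its expression is NULL) → nullable.
- region: declared NOT NULL → not nullable.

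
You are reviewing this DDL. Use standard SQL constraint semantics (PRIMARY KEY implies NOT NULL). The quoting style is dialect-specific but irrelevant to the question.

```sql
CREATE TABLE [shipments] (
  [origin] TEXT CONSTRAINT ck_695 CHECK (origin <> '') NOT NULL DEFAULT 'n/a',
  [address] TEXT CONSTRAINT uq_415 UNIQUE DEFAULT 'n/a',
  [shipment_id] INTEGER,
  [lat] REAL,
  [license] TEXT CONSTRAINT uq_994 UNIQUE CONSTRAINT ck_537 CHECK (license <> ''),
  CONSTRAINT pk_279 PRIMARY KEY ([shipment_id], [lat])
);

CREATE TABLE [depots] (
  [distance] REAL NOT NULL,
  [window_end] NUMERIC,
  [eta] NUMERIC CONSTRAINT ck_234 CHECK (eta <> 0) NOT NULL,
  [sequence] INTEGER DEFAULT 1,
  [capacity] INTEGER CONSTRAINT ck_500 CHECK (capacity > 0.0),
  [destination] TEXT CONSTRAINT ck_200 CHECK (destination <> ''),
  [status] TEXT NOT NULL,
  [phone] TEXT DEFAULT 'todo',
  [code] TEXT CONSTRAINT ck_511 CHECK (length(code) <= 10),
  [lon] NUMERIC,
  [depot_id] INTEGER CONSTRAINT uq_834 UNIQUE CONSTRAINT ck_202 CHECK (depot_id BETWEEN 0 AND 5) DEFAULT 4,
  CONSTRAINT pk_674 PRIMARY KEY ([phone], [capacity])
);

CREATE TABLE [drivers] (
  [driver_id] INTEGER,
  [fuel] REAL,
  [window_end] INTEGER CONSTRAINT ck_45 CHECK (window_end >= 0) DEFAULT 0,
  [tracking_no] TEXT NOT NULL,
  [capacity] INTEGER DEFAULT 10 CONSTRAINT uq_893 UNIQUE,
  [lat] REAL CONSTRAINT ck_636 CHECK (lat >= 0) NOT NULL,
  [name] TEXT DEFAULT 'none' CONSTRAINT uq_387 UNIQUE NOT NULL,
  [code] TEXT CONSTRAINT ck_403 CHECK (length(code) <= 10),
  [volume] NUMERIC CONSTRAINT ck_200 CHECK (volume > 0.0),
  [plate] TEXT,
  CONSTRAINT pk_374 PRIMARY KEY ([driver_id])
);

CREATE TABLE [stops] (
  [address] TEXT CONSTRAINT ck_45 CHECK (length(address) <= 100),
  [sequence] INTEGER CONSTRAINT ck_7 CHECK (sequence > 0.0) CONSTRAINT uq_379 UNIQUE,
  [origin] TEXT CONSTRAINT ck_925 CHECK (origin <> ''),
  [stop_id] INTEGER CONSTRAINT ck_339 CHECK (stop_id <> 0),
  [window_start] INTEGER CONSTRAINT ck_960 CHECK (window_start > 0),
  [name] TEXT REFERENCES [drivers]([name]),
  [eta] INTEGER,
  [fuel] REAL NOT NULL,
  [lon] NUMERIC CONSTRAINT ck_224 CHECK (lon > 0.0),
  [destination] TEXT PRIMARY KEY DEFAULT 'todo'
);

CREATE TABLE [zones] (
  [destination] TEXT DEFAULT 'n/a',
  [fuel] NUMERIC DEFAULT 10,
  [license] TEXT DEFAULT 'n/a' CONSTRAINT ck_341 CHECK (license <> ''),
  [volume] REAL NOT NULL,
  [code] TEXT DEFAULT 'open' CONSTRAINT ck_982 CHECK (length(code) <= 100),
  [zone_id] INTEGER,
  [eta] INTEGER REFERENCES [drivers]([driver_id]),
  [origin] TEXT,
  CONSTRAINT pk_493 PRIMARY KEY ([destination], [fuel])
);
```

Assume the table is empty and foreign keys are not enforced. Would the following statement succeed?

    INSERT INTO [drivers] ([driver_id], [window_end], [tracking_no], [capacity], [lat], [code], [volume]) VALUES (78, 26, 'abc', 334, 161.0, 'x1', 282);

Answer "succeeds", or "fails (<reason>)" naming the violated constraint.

NOT NULL columns: driver_id is supplied; lat is supplied; name defaults to 'none'; tracking_no is supplied.
CHECK constraints: 26 satisfies (window_end >= 0); 161.0 satisfies (lat >= 0); 'x1' satisfies (length(code) <= 10); 282 satisfies (volume > 0.0).
No constraint is violated.

succeeds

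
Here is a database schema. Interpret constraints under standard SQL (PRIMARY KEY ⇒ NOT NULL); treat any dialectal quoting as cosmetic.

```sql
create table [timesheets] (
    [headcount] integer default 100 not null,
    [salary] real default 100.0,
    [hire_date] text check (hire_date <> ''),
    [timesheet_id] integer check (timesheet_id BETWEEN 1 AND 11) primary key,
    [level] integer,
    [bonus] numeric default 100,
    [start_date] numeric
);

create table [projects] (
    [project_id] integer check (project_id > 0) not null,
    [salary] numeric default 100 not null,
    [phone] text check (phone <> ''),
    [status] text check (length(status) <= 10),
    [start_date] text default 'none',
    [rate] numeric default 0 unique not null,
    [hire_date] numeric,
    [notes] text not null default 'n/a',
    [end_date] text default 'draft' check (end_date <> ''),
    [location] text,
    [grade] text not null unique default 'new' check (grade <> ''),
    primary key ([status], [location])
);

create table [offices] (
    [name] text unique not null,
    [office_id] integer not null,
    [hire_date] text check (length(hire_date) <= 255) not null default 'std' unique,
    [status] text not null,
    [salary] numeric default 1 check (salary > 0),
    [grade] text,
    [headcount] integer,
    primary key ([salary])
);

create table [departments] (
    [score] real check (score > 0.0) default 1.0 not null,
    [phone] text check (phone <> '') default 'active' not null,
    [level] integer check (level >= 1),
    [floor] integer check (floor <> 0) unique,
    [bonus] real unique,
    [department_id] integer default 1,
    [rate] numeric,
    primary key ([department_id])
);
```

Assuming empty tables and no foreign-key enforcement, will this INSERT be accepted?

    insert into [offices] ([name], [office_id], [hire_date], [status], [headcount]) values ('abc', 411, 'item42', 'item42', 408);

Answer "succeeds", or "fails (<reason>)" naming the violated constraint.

succeeds

NOT NULL columns: hire_date is supplied; name is supplied; office_id is supplied; salary defaults to 1; status is supplied.
CHECK constraints: 'item42' satisfies (length(hire_date) <= 255).
No constraint is violated.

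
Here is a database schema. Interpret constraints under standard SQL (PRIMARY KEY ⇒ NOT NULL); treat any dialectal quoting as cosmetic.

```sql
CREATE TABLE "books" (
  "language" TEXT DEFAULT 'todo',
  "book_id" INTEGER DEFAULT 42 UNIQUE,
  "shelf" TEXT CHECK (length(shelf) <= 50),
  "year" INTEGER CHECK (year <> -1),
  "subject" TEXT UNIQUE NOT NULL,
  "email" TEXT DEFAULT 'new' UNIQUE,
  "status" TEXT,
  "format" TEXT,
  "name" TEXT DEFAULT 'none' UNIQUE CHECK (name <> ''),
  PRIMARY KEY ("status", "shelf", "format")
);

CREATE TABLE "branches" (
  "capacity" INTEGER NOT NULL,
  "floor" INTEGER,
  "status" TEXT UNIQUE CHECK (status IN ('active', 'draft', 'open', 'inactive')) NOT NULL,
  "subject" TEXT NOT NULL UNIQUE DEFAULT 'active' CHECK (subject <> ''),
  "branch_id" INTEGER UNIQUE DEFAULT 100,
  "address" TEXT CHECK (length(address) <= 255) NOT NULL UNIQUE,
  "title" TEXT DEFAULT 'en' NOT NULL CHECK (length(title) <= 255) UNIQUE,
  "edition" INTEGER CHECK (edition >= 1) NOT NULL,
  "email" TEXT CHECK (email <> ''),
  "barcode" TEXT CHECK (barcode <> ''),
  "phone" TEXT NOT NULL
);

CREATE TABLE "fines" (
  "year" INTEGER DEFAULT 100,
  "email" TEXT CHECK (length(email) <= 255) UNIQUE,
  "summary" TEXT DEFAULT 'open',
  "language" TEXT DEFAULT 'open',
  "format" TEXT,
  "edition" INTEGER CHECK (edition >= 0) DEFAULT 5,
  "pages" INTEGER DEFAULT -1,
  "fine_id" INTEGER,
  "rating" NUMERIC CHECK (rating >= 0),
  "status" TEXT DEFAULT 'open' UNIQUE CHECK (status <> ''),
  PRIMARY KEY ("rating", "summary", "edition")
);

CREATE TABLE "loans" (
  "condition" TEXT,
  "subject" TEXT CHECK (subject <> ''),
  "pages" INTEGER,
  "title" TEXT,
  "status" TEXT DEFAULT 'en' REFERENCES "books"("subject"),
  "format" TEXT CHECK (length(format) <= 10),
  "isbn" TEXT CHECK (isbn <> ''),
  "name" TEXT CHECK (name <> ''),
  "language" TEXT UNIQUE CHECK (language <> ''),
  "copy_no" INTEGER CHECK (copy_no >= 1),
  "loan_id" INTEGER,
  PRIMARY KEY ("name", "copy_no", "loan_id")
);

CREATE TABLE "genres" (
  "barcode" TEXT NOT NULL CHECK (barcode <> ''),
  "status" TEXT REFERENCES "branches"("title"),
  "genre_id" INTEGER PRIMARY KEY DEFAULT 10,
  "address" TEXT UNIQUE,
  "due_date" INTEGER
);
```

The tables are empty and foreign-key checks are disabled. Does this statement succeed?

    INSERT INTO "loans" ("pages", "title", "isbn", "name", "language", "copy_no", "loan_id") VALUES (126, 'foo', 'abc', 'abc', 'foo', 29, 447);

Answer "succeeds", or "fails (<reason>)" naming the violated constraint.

succeeds

NOT NULL columns: copy_no is supplied; loan_id is supplied; name is supplied.
CHECK constraints: 'abc' satisfies (isbn <> ''); 'abc' satisfies (name <> ''); 'foo' satisfies (language <> ''); 29 satisfies (copy_no >= 1).
No constraint is violated.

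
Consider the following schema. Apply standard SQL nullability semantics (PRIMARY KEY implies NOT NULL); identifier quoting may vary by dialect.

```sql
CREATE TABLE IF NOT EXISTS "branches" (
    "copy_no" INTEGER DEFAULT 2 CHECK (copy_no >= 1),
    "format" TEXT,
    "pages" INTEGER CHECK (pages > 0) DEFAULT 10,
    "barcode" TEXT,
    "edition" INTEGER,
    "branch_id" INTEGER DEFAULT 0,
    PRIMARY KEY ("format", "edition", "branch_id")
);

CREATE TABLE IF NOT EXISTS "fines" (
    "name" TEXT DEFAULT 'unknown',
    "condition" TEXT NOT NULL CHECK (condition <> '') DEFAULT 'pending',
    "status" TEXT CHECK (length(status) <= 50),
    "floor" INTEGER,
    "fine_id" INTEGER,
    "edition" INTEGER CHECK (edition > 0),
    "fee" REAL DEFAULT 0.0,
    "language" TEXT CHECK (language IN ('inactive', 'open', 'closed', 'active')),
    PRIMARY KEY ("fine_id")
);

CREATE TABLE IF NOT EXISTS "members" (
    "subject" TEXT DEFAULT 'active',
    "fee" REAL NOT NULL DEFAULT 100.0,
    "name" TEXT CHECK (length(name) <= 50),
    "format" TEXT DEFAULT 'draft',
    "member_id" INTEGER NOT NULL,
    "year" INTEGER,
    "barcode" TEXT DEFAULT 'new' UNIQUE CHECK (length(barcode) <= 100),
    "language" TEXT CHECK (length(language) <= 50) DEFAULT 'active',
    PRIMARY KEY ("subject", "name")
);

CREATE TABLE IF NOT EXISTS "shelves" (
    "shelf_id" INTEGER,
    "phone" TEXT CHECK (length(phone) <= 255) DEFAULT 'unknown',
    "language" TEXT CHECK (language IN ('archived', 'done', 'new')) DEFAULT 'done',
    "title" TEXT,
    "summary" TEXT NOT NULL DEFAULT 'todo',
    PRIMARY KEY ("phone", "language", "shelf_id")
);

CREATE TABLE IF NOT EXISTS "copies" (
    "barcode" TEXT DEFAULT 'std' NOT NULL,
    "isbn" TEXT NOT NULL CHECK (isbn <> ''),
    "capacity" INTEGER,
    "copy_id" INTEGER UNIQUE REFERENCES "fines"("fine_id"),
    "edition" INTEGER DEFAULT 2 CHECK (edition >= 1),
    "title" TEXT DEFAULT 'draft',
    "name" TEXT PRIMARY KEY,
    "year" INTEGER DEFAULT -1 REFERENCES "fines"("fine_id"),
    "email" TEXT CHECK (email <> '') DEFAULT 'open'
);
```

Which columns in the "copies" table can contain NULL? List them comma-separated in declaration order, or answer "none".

- barcode: declared NOT NULL → not nullable.
- isbn: declared NOT NULL → not nullable.
- capacity: no NOT NULL constraint applies → nullable.
- copy_id: a foreign key column may be NULL unless separately constrained → nullable.
- edition: CHECK does not forbid NULL (a CHECK constraint passes when its expression is NULL) → nullable.
- title: DEFAULT only fills an omitted column; an explicit NULL is still allowed → nullable.
- name: part of the PRIMARY KEY, which implies NOT NULL → not nullable.
- year: a foreign key column may be NULL unless separately constrained → nullable.
- email: CHECK does not forbid NULL (a CHECK constraint passes when its expression is NULL) → nullable.

capacity, copy_id, edition, title, year, email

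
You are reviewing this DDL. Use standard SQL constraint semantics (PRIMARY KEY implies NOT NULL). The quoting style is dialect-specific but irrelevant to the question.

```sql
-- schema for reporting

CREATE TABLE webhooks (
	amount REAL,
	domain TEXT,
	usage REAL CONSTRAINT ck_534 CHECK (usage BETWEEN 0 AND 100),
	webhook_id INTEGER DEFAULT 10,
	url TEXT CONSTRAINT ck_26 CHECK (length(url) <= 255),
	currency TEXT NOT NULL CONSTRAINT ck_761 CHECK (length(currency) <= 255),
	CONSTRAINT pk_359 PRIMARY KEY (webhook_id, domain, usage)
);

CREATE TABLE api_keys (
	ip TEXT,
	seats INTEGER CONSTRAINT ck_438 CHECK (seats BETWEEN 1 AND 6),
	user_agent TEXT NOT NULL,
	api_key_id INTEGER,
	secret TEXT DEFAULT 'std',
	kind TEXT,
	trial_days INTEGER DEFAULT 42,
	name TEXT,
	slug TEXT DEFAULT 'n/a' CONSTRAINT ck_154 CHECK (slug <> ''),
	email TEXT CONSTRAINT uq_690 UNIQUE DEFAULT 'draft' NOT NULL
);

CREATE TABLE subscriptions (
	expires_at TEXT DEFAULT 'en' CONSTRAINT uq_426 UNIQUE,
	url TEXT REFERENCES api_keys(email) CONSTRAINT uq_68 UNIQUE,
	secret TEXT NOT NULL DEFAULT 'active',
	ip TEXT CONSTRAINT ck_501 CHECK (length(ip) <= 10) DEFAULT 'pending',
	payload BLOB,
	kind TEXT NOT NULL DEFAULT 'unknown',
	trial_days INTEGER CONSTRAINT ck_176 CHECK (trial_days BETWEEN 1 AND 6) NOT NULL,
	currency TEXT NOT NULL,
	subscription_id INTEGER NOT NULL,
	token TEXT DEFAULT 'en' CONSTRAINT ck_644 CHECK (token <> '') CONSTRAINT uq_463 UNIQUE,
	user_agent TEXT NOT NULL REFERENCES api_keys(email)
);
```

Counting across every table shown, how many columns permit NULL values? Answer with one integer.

webhooks: 2 nullable (amount, url — PK (webhook_id, domain, usage) and explicit NOT NULL columns excluded).
api_keys: 8 nullable (ip, seats, api_key_id, secret, kind, trial_days, name, slug — PK none and explicit NOT NULL columns excluded).
subscriptions: 5 nullable (expires_at, url, ip, payload, token — PK none and explicit NOT NULL columns excluded).
Total: 2 + 8 + 5 = 15.

15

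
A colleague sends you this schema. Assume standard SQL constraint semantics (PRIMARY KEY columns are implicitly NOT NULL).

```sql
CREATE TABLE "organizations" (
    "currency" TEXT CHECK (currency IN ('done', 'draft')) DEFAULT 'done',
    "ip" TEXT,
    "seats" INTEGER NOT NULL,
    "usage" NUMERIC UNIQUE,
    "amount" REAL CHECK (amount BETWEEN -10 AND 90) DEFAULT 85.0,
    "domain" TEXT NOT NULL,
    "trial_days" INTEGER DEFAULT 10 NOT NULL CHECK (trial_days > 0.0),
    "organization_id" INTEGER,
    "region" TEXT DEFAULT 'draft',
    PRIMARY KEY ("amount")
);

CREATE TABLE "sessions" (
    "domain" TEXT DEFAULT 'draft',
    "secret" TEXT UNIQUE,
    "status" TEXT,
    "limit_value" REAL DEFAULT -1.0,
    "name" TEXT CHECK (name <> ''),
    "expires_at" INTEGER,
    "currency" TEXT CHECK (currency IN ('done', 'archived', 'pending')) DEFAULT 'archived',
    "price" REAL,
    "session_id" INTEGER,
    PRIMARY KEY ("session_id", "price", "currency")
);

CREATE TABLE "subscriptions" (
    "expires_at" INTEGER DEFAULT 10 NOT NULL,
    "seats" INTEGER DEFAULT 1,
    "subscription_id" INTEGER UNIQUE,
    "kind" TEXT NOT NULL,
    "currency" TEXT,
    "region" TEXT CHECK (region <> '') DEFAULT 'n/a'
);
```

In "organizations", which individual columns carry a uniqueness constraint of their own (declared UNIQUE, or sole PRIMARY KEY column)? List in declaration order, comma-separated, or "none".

usage, amount

- currency: no UNIQUE or single-column PK constraint.
- ip: no UNIQUE or single-column PK constraint.
- seats: no UNIQUE or single-column PK constraint.
- usage: declared UNIQUE → unique.
- amount: single-column PRIMARY KEY → unique.
- domain: no UNIQUE or single-column PK constraint.
- trial_days: no UNIQUE or single-column PK constraint.
- organization_id: no UNIQUE or single-column PK constraint.
- region: no UNIQUE or single-column PK constraint.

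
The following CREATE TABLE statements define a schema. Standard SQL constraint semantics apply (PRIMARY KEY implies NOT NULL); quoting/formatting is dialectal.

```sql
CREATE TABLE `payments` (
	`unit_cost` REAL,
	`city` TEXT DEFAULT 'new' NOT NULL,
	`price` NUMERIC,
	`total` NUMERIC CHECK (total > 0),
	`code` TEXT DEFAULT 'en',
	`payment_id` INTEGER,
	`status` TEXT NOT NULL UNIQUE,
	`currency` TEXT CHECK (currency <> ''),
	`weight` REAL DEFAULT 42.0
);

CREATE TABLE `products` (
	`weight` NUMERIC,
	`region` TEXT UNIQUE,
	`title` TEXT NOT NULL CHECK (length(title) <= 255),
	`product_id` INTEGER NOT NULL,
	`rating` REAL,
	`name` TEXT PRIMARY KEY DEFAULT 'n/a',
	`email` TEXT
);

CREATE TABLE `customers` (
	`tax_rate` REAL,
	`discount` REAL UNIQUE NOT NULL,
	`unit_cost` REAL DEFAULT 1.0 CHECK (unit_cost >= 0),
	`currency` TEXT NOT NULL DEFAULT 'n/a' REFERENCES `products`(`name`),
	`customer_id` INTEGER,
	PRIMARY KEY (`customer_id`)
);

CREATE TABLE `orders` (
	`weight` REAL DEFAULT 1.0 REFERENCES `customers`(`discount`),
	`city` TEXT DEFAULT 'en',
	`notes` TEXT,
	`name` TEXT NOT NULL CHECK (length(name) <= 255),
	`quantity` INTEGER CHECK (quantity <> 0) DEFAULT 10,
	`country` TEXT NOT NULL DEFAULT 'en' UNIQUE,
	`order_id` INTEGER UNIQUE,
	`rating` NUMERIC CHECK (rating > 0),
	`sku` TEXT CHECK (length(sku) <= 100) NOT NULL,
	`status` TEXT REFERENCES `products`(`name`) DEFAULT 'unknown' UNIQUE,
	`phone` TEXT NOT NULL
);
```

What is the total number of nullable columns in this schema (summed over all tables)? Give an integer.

20

payments: 7 nullable (unit_cost, price, total, code, payment_id, currency, weight — PK none and explicit NOT NULL columns excluded).
products: 4 nullable (weight, region, rating, email — PK (name) and explicit NOT NULL columns excluded).
customers: 2 nullable (tax_rate, unit_cost — PK (customer_id) and explicit NOT NULL columns excluded).
orders: 7 nullable (weight, city, notes, quantity, order_id, rating, status — PK none and explicit NOT NULL columns excluded).
Total: 7 + 4 + 2 + 7 = 20.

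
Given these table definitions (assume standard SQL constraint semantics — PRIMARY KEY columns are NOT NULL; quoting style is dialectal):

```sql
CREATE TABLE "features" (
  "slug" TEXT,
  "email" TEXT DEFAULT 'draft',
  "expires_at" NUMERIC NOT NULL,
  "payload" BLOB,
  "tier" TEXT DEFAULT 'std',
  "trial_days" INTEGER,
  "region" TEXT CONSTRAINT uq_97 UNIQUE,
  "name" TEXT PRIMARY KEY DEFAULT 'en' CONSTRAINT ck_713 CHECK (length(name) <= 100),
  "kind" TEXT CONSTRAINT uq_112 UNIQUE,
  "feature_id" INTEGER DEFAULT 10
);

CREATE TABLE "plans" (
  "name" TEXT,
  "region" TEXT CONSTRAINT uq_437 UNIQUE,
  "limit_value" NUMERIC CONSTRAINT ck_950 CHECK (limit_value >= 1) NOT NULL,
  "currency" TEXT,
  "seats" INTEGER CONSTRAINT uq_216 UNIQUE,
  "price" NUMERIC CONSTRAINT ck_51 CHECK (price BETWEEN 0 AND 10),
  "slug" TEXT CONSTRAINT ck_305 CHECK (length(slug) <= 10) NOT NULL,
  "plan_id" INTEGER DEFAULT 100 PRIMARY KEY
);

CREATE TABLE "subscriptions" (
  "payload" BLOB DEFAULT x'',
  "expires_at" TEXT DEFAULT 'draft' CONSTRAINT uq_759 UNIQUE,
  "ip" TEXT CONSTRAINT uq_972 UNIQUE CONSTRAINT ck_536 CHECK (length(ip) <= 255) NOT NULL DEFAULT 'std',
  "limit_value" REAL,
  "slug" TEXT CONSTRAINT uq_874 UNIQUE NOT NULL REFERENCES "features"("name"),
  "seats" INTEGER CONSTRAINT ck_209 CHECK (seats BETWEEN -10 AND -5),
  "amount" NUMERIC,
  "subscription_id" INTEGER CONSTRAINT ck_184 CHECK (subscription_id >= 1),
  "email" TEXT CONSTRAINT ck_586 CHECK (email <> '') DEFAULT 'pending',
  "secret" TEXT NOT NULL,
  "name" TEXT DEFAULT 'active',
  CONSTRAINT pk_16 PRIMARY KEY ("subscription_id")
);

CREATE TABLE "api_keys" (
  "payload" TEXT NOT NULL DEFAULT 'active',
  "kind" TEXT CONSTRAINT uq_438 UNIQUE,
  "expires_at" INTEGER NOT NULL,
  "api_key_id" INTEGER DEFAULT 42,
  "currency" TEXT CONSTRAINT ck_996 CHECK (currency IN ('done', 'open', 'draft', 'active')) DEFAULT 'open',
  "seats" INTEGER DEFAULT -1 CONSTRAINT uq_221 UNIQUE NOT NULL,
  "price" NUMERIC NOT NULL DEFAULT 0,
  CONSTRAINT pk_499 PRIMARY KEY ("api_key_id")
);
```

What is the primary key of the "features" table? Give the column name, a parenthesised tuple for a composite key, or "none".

name is declared PRIMARY KEY inline on the column.

name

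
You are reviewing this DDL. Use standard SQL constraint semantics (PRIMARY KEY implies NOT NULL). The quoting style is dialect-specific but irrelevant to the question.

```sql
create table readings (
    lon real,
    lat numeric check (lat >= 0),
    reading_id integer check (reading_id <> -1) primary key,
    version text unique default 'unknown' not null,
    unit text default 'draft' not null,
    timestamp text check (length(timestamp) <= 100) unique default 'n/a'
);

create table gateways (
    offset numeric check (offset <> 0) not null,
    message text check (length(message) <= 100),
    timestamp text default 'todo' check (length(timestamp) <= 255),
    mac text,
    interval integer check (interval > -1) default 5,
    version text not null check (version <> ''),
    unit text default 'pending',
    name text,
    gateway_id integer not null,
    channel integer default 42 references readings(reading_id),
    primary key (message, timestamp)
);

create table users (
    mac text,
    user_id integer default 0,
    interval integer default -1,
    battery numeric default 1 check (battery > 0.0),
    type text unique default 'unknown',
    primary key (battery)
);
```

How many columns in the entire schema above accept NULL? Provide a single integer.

readings: 3 nullable (lon, lat, timestamp — PK (reading_id) and explicit NOT NULL columns excluded).
gateways: 5 nullable (mac, interval, unit, name, channel — PK (message, timestamp) and explicit NOT NULL columns excluded).
users: 4 nullable (mac, user_id, interval, type — PK (battery) and explicit NOT NULL columns excluded).
Total: 3 + 5 + 4 = 12.

12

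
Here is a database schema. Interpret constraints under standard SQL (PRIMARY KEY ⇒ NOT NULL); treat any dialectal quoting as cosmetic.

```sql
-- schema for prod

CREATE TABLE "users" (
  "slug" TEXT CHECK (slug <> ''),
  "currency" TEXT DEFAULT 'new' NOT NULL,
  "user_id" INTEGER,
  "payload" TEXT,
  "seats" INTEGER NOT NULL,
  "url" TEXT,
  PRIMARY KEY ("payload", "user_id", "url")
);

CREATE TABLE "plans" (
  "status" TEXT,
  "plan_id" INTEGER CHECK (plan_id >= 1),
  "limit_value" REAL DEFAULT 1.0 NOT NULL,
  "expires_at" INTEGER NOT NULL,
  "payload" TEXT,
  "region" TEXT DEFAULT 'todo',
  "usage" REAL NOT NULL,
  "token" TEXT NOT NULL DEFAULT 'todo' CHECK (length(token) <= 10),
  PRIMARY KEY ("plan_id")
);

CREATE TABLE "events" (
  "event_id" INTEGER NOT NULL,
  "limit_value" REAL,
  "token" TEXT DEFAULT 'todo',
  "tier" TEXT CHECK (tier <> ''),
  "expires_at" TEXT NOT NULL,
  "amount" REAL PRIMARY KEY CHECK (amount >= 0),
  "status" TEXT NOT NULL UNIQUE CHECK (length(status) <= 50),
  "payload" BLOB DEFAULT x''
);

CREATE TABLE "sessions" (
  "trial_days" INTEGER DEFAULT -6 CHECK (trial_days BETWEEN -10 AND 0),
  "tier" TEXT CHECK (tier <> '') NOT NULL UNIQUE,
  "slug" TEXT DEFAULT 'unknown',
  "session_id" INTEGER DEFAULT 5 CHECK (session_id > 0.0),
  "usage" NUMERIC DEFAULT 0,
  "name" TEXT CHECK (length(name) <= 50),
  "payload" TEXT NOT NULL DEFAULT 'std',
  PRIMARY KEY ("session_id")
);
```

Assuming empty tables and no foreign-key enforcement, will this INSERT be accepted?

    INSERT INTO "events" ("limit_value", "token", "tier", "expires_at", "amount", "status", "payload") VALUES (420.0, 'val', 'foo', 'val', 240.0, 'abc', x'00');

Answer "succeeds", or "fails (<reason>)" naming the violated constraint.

event_id is omitted from the column list and has no DEFAULT, so it would receive NULL.
But event_id is declared NOT NULL.

fails (NOT NULL on event_id)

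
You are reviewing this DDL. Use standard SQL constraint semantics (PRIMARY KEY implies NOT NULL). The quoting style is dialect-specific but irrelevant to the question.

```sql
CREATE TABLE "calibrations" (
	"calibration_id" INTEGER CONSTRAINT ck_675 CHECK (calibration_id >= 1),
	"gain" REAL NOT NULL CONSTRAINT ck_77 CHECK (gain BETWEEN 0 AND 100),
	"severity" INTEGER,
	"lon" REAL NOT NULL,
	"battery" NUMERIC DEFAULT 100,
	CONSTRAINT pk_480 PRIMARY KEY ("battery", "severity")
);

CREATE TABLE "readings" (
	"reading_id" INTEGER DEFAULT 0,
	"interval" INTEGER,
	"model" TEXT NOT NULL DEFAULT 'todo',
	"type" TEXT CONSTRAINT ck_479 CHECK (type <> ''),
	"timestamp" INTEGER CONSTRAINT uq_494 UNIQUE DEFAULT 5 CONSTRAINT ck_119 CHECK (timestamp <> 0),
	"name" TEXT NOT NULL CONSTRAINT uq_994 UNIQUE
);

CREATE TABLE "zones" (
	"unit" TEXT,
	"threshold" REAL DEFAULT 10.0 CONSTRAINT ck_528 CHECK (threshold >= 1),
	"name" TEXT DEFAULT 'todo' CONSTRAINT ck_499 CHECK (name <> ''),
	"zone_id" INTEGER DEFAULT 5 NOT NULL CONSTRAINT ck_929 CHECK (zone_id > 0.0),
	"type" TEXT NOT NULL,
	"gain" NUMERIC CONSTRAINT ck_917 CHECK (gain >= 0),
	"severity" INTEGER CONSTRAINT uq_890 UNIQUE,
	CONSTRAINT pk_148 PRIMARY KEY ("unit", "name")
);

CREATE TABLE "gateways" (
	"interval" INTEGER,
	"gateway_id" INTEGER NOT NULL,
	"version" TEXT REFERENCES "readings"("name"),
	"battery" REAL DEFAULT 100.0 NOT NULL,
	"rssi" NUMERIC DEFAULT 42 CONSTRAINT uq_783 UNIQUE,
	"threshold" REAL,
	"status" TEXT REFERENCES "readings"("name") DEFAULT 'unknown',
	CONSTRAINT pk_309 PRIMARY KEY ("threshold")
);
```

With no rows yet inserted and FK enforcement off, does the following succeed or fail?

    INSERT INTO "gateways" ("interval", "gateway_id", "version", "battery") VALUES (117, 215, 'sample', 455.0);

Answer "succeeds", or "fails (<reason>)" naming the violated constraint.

fails (NOT NULL on threshold)

threshold is omitted from the column list and has no DEFAULT, so it would receive NULL.
But threshold is part of the PRIMARY KEY (implied NOT NULL).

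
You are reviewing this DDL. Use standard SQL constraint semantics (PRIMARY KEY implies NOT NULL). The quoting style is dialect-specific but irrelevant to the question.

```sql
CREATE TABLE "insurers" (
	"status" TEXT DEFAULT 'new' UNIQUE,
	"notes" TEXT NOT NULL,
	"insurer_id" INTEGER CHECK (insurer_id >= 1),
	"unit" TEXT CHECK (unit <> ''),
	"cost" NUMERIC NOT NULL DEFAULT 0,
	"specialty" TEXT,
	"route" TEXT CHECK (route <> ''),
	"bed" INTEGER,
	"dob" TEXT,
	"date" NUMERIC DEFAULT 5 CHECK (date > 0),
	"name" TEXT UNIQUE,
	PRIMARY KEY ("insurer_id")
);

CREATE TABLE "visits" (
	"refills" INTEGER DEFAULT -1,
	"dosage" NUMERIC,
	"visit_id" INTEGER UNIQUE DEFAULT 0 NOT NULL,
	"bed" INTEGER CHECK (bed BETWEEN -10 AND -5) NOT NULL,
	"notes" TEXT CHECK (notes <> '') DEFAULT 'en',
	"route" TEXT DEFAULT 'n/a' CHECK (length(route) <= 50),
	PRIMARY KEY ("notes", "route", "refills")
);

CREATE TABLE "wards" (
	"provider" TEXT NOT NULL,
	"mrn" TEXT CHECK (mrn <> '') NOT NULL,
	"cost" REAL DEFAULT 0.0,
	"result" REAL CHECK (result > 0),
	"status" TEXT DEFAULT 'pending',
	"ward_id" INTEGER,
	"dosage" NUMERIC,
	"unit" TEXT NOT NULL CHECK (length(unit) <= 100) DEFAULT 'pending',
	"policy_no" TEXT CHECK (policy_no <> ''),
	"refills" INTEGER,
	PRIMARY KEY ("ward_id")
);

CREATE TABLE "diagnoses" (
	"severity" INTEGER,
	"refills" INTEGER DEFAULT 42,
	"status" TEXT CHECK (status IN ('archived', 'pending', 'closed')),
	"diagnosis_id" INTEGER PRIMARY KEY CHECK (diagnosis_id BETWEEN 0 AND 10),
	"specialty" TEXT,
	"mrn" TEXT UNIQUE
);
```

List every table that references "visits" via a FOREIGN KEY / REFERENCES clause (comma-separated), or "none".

No REFERENCES clause anywhere in the schema names visits.

none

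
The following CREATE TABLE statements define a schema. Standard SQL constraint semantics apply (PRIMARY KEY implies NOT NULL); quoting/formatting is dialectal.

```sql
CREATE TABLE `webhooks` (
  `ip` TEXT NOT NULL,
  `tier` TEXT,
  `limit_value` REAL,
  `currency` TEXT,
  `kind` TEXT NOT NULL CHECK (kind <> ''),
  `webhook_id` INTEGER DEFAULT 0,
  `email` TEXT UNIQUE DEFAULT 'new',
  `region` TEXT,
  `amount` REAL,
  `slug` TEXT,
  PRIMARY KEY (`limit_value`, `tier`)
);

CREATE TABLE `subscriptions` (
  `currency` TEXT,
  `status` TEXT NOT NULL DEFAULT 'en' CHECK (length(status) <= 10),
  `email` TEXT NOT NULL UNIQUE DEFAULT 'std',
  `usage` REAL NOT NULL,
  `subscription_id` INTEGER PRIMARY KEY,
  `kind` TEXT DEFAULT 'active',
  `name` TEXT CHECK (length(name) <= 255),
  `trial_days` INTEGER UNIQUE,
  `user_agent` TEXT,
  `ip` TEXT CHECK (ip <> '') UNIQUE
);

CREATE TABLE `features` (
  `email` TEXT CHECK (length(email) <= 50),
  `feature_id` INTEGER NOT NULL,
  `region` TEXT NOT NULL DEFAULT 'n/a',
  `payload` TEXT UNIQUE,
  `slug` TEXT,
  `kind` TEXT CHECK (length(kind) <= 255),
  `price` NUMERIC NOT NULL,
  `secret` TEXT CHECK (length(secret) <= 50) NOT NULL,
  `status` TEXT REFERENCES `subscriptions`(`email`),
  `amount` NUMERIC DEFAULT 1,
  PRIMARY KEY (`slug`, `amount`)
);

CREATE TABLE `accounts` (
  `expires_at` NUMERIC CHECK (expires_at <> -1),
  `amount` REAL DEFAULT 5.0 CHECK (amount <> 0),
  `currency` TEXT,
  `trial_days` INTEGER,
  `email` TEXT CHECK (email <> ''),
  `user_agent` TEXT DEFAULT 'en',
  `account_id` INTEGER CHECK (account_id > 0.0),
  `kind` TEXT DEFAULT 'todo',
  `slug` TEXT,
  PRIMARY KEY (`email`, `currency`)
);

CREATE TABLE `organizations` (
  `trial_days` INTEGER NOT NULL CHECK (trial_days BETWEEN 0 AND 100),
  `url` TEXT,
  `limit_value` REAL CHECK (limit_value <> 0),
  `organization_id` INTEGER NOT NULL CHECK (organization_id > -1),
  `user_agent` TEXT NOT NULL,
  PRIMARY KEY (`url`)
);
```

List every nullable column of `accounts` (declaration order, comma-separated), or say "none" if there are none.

- expires_at: CHECK does not forbid NULL (a CHECK constraint passes when its expression is NULL) → nullable.
- amount: CHECK does not forbid NULL (a CHECK constraint passes when its expression is NULL) → nullable.
- currency: part of the PRIMARY KEY, which implies NOT NULL → not nullable.
- trial_days: no NOT NULL constraint applies → nullable.
- email: part of the PRIMARY KEY, which implies NOT NULL → not nullable.
- user_agent: DEFAULT only fills an omitted column; an explicit NULL is still allowed → nullable.
- account_id: CHECK does not forbid NULL (a CHECK constraint passes when its expression is NULL) → nullable.
- kind: DEFAULT only fills an omitted column; an explicit NULL is still allowed → nullable.
- slug: no NOT NULL constraint applies → nullable.

expires_at, amount, trial_days, user_agent, account_id, kind, slug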